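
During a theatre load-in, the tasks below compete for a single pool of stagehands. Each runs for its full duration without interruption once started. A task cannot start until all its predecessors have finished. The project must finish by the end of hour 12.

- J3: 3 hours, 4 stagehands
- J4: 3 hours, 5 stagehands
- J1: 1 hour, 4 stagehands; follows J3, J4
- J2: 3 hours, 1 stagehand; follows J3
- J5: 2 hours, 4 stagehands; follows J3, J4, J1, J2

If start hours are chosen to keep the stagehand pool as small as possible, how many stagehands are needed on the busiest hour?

5

Early-start (J3@1, J4@1, J1@4, J2@4, J5@7) gives peak 9: h1:9  h2:9  h3:9  h4:5  h5:1  h6:1  h7:4  h8:4  h9:0  h10:0  h11:0  h12:0.
Shift J4→4, J1→7, J2→7, J5→10.
Schedule J3@1, J4@4, J1@7, J2@7, J5@10: h1:4  h2:4  h3:4  h4:5  h5:5  h6:5  h7:5  h8:1  h9:1  h10:4  h11:4  h12:0 — peak 5.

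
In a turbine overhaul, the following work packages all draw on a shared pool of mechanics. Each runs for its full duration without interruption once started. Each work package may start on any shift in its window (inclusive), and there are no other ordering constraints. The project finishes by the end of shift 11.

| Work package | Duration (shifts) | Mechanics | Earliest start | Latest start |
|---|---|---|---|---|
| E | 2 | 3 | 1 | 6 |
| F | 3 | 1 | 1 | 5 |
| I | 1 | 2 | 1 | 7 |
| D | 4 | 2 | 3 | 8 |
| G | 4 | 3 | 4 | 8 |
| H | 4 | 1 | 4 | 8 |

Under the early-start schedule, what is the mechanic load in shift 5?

At early start, shift 5 has: D, G, H.
Demand: 2 + 3 + 1 = 6.

6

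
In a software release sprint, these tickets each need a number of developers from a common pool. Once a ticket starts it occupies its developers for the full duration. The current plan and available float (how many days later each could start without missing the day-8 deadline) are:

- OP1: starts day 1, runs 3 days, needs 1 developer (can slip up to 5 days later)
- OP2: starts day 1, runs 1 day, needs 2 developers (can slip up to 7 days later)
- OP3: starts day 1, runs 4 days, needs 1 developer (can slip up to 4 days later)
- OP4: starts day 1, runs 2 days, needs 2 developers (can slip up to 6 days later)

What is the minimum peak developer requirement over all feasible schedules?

2

Early-start (OP1@1, OP2@1, OP3@1, OP4@1) gives peak 6: d1:6  d2:4  d3:2  d4:1  d5:0  d6:0  d7:0  d8:0.
Shift OP2→5, OP4→6.
Schedule OP1@1, OP2@5, OP3@1, OP4@6: d1:2  d2:2  d3:2  d4:1  d5:2  d6:2  d7:2  d8:0 — peak 2.
Total developer-days = 13 over 8 days ⇒ peak ≥ ⌈13/8⌉ = 2, so 2 is optimal.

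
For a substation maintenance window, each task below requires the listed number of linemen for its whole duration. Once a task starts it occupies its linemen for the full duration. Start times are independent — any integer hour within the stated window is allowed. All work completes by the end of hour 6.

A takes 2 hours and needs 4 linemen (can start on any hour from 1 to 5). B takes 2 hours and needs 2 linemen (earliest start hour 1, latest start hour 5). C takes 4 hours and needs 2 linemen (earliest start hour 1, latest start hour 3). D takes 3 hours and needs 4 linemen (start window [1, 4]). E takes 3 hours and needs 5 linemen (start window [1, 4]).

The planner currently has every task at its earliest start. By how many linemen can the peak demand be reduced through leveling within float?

8

Early-start peak: h1:17  h2:17  h3:11  h4:2  h5:0  h6:0 ⇒ 17.
Leveled (A@1, B@3, C@3, D@1, E@4): h1:8  h2:8  h3:8  h4:9  h5:7  h6:7 ⇒ 9.
Reduction 17 − 9 = 8.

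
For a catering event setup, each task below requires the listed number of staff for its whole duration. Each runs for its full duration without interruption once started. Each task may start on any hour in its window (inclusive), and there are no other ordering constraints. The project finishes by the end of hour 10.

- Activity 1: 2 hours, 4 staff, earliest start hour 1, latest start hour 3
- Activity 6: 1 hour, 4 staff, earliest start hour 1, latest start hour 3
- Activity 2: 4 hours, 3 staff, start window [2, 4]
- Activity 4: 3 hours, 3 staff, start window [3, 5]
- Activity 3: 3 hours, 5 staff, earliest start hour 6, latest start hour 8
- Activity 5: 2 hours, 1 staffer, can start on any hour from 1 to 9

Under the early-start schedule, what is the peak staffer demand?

9

Early-start schedule: Activity 1@1, Activity 6@1, Activity 2@2, Activity 4@3, Activity 3@6, Activity 5@1.
Load per hour: hour 1: 9, hour 2: 8, hour 3: 6, hour 4: 6, hour 5: 6, hour 6: 5, hour 7: 5, hour 8: 5, hour 9: 0, hour 10: 0.
Peak is 9.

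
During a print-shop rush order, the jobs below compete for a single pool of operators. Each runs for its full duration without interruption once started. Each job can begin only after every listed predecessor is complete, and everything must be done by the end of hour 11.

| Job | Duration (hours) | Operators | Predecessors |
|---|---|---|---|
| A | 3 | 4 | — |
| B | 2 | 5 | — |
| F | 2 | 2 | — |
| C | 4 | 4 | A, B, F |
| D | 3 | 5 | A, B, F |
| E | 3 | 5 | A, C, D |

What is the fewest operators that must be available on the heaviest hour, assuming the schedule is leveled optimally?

9

Early-start (A@1, B@1, F@1, C@4, D@4, E@8) gives peak 11: h1:11  h2:11  h3:4  h4:9  h5:9  h6:9  h7:4  h8:5  h9:5  h10:5  h11:0.
Shift F→3, C→5, D→5, E→9.
Schedule A@1, B@1, F@3, C@5, D@5, E@9: h1:9  h2:9  h3:6  h4:2  h5:9  h6:9  h7:9  h8:4  h9:5  h10:5  h11:5 — peak 9.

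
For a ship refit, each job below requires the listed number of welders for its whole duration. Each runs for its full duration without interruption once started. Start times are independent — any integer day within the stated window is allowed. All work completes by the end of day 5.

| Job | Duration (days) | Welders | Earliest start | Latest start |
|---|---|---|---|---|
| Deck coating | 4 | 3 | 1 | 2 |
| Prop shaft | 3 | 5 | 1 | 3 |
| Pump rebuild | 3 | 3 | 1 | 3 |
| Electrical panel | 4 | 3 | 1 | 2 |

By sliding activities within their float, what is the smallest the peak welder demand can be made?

14

Schedule Deck coating@1, Prop shaft@1, Pump rebuild@1, Electrical panel@1: d1:14  d2:14  d3:14  d4:6  d5:0 — peak 14.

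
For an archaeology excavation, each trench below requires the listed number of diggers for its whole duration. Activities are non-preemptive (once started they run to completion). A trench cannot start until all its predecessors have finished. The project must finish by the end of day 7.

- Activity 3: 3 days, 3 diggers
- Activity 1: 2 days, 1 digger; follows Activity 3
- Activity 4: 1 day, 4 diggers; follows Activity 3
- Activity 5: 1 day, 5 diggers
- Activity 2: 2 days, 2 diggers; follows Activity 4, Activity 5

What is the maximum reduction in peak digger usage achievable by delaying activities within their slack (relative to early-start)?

3

Early-start peak: d1:8  d2:3  d3:3  d4:5  d5:3  d6:2  d7:0 ⇒ 8.
Leveled (Activity 3@1, Activity 1@5, Activity 4@5, Activity 5@4, Activity 2@6): d1:3  d2:3  d3:3  d4:5  d5:5  d6:3  d7:2 ⇒ 5.
Reduction 8 − 5 = 3.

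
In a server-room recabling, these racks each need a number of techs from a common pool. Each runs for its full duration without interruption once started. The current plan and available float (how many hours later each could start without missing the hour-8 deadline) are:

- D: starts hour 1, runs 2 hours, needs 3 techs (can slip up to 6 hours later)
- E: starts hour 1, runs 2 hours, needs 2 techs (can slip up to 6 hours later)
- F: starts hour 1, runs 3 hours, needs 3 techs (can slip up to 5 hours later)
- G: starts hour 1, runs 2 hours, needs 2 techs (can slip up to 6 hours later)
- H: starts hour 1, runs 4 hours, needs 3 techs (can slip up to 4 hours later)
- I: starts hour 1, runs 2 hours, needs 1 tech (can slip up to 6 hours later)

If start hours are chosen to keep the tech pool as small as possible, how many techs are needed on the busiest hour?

Early-start (D@1, E@1, F@1, G@1, H@1, I@1) gives peak 14: h1:14  h2:14  h3:6  h4:3  h5:0  h6:0  h7:0  h8:0.
Shift F→3, G→3, H→5.
Schedule D@1, E@1, F@3, G@3, H@5, I@1: h1:6  h2:6  h3:5  h4:5  h5:6  h6:3  h7:3  h8:3 — peak 6.

6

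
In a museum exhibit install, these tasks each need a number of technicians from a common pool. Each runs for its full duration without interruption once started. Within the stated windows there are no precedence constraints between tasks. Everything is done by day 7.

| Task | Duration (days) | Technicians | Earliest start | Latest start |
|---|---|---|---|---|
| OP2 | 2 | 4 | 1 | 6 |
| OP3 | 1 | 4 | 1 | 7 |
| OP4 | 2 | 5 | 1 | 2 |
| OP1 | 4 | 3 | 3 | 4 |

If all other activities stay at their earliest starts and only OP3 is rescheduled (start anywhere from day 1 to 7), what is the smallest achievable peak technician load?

9

OP3@1: d1:13  d2:9  d3:3  d4:3  d5:3  d6:3  d7:0 → peak 13
OP3@2: d1:9  d2:13  d3:3  d4:3  d5:3  d6:3  d7:0 → peak 13
OP3@3: d1:9  d2:9  d3:7  d4:3  d5:3  d6:3  d7:0 → peak 9
OP3@4: d1:9  d2:9  d3:3  d4:7  d5:3  d6:3  d7:0 → peak 9
OP3@5: d1:9  d2:9  d3:3  d4:3  d5:7  d6:3  d7:0 → peak 9
OP3@6: d1:9  d2:9  d3:3  d4:3  d5:3  d6:7  d7:0 → peak 9
OP3@7: d1:9  d2:9  d3:3  d4:3  d5:3  d6:3  d7:4 → peak 9
Best is OP3@3, peak 9.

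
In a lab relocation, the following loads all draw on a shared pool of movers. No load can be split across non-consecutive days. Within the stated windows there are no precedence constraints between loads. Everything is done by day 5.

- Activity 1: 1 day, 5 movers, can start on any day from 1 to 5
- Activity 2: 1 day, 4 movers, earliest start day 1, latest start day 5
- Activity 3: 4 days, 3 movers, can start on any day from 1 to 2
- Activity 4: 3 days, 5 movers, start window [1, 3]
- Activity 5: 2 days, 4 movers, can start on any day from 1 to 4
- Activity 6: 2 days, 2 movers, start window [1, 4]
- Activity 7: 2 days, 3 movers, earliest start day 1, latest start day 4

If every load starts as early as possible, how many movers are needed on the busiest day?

Early-start schedule: Activity 1@1, Activity 2@1, Activity 3@1, Activity 4@1, Activity 5@1, Activity 6@1, Activity 7@1.
Load per day: day 1: 26, day 2: 17, day 3: 8, day 4: 3, day 5: 0.
Peak is 26.

26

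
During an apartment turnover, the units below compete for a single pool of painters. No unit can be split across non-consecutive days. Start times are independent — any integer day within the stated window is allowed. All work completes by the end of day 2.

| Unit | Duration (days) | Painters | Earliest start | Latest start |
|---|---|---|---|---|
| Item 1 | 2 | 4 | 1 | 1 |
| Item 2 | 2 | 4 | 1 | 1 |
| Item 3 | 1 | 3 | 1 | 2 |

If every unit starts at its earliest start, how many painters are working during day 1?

11

At early start, day 1 has: Item 1, Item 2, Item 3.
Demand: 4 + 4 + 3 = 11.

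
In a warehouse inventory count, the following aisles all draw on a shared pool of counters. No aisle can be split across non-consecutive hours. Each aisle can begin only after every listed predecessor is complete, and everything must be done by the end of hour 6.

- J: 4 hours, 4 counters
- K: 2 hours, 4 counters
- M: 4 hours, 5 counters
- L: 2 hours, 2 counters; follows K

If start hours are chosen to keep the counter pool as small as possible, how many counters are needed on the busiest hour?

9

Early-start (J@1, K@1, M@1, L@3) gives peak 13: h1:13  h2:13  h3:11  h4:11  h5:0  h6:0.
Shift M→3, L→5.
Schedule J@1, K@1, M@3, L@5: h1:8  h2:8  h3:9  h4:9  h5:7  h6:7 — peak 9.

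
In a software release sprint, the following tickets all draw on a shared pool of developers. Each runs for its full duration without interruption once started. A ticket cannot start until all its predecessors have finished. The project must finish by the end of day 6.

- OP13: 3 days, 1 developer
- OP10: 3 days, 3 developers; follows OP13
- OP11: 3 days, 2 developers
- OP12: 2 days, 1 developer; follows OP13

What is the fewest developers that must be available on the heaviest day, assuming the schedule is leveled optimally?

Schedule OP13@1, OP10@4, OP11@1, OP12@4: d1:3  d2:3  d3:3  d4:4  d5:4  d6:3 — peak 4.
Total developer-days = 20 over 6 days ⇒ peak ≥ ⌈20/6⌉ = 4, so 4 is optimal.

4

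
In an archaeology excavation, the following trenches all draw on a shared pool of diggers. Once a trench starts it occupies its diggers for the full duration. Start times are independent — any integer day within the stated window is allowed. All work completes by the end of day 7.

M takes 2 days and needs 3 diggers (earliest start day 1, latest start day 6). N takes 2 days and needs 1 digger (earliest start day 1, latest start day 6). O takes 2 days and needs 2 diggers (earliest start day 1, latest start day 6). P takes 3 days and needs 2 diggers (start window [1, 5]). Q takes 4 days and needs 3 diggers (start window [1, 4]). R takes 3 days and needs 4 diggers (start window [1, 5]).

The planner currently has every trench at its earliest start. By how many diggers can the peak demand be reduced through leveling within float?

9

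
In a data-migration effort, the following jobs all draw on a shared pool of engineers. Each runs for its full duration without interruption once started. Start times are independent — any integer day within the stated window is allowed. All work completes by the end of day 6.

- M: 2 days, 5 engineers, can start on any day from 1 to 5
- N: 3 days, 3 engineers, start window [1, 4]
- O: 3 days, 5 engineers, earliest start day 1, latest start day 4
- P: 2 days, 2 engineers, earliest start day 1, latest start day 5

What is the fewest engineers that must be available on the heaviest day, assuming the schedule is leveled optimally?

Early-start (M@1, N@1, O@1, P@1) gives peak 15: d1:15  d2:15  d3:8  d4:0  d5:0  d6:0.
Shift O→3, P→4.
Schedule M@1, N@1, O@3, P@4: d1:8  d2:8  d3:8  d4:7  d5:7  d6:0 — peak 8.

8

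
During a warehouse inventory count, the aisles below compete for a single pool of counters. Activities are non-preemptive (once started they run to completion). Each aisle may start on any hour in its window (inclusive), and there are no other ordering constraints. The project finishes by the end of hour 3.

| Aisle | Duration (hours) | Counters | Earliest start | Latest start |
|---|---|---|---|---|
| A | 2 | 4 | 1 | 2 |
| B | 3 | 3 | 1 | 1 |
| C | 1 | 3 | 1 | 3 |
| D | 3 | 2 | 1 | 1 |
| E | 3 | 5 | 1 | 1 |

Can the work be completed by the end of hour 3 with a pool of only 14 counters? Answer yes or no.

yes

Schedule A@1, B@1, C@3, D@1, E@1: h1:14  h2:14  h3:13 — peak 14 ≤ 14.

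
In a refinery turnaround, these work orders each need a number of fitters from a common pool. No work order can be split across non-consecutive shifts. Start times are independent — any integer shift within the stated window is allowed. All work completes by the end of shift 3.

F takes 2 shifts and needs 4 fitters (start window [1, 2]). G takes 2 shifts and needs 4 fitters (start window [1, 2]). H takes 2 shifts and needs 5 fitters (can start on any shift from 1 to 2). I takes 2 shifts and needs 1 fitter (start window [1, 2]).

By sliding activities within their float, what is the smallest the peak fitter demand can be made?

Schedule F@1, G@1, H@1, I@1: s1:14  s2:14  s3:0 — peak 14.
No arrangement of the 16 feasible schedules does better.

14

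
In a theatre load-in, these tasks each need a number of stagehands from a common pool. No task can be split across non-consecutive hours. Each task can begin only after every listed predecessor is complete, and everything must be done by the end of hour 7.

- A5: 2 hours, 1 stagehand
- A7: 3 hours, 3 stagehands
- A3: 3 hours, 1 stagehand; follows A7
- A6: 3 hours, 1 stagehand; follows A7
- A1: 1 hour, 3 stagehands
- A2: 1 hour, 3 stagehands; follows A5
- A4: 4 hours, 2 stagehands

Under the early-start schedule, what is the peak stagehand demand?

9

Early-start schedule: A5@1, A7@1, A3@4, A6@4, A1@1, A2@3, A4@1.
Load per hour: hour 1: 9, hour 2: 6, hour 3: 8, hour 4: 4, hour 5: 2, hour 6: 2, hour 7: 0.
Peak is 9.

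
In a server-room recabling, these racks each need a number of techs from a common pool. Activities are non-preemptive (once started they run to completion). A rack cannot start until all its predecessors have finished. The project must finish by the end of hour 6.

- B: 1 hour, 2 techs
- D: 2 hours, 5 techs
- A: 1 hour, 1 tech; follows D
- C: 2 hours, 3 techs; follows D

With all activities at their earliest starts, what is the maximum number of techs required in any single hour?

7

Early-start schedule: B@1, D@1, A@3, C@3.
Load per hour: hour 1: 7, hour 2: 5, hour 3: 4, hour 4: 3, hour 5: 0, hour 6: 0.
Peak is 7.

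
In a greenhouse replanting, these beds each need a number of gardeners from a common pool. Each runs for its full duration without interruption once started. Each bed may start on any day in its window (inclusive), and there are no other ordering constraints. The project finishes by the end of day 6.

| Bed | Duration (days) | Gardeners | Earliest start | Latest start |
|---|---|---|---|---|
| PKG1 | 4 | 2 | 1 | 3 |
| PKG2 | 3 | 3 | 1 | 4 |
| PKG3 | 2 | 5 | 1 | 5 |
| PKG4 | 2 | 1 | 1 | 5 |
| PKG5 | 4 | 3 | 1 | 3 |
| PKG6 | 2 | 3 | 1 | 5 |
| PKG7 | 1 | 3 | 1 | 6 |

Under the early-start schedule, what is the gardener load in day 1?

20

At early start, day 1 has: PKG1, PKG2, PKG3, PKG4, PKG5, PKG6, PKG7.
Demand: 2 + 3 + 5 + 1 + 3 + 3 + 3 = 20.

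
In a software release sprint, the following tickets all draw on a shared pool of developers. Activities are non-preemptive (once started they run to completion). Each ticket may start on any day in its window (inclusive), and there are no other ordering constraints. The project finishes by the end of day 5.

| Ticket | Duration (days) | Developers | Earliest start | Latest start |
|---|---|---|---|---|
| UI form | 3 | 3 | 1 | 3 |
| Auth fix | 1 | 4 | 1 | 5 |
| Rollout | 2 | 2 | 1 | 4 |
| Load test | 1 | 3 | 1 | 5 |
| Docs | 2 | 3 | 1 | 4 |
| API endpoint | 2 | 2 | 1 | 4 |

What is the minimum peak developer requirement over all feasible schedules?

Early-start (UI form@1, Auth fix@1, Rollout@1, Load test@1, Docs@1, API endpoint@1) gives peak 17: d1:17  d2:10  d3:3  d4:0  d5:0.
Shift Rollout→2, Load test→4, Docs→4, API endpoint→2.
Schedule UI form@1, Auth fix@1, Rollout@2, Load test@4, Docs@4, API endpoint@2: d1:7  d2:7  d3:7  d4:6  d5:3 — peak 7.

7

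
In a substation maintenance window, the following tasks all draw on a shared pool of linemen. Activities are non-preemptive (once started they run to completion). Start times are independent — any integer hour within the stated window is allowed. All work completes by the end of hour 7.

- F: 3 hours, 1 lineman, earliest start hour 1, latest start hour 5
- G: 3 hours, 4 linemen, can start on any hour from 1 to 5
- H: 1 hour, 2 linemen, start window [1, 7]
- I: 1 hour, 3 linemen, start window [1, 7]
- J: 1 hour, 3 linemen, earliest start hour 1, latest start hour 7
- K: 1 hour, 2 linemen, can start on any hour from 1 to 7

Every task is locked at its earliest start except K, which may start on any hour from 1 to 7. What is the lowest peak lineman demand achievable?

K@1: h1:15  h2:5  h3:5  h4:0  h5:0  h6:0  h7:0 → peak 15
K@2: h1:13  h2:7  h3:5  h4:0  h5:0  h6:0  h7:0 → peak 13
K@3: h1:13  h2:5  h3:7  h4:0  h5:0  h6:0  h7:0 → peak 13
K@4: h1:13  h2:5  h3:5  h4:2  h5:0  h6:0  h7:0 → peak 13
K@5: h1:13  h2:5  h3:5  h4:0  h5:2  h6:0  h7:0 → peak 13
K@6: h1:13  h2:5  h3:5  h4:0  h5:0  h6:2  h7:0 → peak 13
K@7: h1:13  h2:5  h3:5  h4:0  h5:0  h6:0  h7:2 → peak 13
Best is K@2, peak 13.

13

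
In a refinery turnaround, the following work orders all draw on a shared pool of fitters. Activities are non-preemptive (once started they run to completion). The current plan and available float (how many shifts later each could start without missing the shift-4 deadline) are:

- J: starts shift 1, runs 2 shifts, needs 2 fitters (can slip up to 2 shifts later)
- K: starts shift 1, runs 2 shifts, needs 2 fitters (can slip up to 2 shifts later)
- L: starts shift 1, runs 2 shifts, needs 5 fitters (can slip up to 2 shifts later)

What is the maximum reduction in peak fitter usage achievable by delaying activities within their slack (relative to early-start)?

Early-start peak: s1:9  s2:9  s3:0  s4:0 ⇒ 9.
Leveled (J@1, K@1, L@3): s1:4  s2:4  s3:5  s4:5 ⇒ 5.
Reduction 9 − 5 = 4.

4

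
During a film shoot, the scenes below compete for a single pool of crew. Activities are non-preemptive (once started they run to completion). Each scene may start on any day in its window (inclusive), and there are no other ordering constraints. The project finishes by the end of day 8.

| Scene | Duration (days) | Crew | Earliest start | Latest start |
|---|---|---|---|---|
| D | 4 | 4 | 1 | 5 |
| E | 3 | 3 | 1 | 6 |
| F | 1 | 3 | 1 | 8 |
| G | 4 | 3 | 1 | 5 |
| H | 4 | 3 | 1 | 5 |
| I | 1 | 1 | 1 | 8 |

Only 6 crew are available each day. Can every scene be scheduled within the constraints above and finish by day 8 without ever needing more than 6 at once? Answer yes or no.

no

Total crew member-days = 53; over 8 days the average is 53/8 > 6, so some day must exceed 6.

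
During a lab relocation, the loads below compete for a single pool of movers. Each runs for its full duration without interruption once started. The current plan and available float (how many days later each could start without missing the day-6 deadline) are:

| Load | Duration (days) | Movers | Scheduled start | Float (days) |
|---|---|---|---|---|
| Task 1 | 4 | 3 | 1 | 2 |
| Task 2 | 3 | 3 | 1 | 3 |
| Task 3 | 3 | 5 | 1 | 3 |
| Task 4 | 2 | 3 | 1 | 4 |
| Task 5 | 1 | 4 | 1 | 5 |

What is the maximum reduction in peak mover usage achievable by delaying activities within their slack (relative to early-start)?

9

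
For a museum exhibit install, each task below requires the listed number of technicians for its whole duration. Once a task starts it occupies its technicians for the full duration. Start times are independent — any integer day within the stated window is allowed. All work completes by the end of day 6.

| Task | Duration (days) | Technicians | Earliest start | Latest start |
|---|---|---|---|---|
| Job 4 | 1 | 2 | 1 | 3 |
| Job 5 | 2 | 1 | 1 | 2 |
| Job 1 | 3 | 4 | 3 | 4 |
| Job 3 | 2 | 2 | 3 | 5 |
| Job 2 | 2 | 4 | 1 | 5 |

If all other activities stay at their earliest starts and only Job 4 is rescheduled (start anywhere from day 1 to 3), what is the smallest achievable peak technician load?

Job 4@1: d1:7  d2:5  d3:6  d4:6  d5:4  d6:0 → peak 7
Job 4@2: d1:5  d2:7  d3:6  d4:6  d5:4  d6:0 → peak 7
Job 4@3: d1:5  d2:5  d3:8  d4:6  d5:4  d6:0 → peak 8
Best is Job 4@1, peak 7.

7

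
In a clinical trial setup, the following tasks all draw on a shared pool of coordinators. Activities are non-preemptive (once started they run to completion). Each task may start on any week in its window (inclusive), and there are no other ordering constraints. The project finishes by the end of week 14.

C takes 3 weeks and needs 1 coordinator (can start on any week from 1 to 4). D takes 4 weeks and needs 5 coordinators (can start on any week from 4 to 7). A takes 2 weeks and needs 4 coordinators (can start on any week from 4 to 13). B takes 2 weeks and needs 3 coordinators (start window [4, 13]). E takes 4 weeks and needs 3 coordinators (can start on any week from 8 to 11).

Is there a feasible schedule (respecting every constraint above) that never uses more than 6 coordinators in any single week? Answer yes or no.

yes

Schedule C@1, D@4, A@8, B@10, E@10: w1:1  w2:1  w3:1  w4:5  w5:5  w6:5  w7:5  w8:4  w9:4  w10:6  w11:6  w12:3  w13:3  w14:0 — peak 6 ≤ 6.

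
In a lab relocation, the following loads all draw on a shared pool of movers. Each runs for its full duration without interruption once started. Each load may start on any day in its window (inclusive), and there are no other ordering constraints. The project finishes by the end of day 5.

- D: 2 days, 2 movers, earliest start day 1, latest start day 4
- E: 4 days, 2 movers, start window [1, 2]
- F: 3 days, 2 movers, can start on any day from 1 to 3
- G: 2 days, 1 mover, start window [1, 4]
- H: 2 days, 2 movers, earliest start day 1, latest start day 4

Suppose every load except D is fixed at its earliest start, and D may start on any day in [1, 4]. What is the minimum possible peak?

D@1: d1:9  d2:9  d3:4  d4:2  d5:0 → peak 9
D@2: d1:7  d2:9  d3:6  d4:2  d5:0 → peak 9
D@3: d1:7  d2:7  d3:6  d4:4  d5:0 → peak 7
D@4: d1:7  d2:7  d3:4  d4:4  d5:2 → peak 7
Best is D@3, peak 7.

7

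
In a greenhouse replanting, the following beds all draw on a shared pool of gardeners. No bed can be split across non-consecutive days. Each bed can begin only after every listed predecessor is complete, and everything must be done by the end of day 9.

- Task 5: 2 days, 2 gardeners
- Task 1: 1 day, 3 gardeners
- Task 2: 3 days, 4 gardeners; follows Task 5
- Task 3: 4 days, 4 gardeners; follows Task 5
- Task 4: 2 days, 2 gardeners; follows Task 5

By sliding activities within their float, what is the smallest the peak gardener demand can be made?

6

Early-start (Task 5@1, Task 1@1, Task 2@3, Task 3@3, Task 4@3) gives peak 10: d1:5  d2:2  d3:10  d4:10  d5:8  d6:4  d7:0  d8:0  d9:0.
Shift Task 3→6.
Schedule Task 5@1, Task 1@1, Task 2@3, Task 3@6, Task 4@3: d1:5  d2:2  d3:6  d4:6  d5:4  d6:4  d7:4  d8:4  d9:4 — peak 6.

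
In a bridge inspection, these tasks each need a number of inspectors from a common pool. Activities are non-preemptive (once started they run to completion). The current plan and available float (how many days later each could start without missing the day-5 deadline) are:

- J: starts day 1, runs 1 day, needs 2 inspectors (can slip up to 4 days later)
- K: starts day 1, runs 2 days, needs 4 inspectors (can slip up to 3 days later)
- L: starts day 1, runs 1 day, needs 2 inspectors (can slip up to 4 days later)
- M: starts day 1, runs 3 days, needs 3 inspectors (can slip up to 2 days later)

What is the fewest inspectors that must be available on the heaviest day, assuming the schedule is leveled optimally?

Early-start (J@1, K@1, L@1, M@1) gives peak 11: d1:11  d2:7  d3:3  d4:0  d5:0.
Shift K→4, L→2.
Schedule J@1, K@4, L@2, M@1: d1:5  d2:5  d3:3  d4:4  d5:4 — peak 5.
Total inspector-days = 21 over 5 days ⇒ peak ≥ ⌈21/5⌉ = 5, so 5 is optimal.

5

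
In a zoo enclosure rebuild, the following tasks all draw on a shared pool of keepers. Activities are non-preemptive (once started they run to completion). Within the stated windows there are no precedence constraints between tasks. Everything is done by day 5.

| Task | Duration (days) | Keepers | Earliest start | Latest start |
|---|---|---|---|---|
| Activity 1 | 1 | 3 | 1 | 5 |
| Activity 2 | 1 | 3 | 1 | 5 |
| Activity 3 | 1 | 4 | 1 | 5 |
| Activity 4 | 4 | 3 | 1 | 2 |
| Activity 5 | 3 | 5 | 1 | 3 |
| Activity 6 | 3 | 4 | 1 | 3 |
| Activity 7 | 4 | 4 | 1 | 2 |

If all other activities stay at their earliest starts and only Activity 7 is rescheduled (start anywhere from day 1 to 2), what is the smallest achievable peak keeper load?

Activity 7@1: d1:26  d2:16  d3:16  d4:7  d5:0 → peak 26
Activity 7@2: d1:22  d2:16  d3:16  d4:7  d5:4 → peak 22
Best is Activity 7@2, peak 22.

22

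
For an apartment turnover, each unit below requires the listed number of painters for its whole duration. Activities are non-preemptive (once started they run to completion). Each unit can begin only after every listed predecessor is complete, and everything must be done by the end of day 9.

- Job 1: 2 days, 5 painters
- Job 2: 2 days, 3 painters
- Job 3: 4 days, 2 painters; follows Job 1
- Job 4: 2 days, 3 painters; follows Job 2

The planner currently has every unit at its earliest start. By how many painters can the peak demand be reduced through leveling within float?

3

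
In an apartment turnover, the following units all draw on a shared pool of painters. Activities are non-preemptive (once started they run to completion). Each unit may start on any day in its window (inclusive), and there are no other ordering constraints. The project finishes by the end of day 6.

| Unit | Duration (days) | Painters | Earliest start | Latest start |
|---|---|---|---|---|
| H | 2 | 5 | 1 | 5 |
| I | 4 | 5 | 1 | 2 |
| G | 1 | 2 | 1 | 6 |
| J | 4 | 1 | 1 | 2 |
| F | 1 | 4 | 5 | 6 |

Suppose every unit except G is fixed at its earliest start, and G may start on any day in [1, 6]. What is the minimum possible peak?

G@1: d1:13  d2:11  d3:6  d4:6  d5:4  d6:0 → peak 13
G@2: d1:11  d2:13  d3:6  d4:6  d5:4  d6:0 → peak 13
G@3: d1:11  d2:11  d3:8  d4:6  d5:4  d6:0 → peak 11
G@4: d1:11  d2:11  d3:6  d4:8  d5:4  d6:0 → peak 11
G@5: d1:11  d2:11  d3:6  d4:6  d5:6  d6:0 → peak 11
G@6: d1:11  d2:11  d3:6  d4:6  d5:4  d6:2 → peak 11
Best is G@3, peak 11.

11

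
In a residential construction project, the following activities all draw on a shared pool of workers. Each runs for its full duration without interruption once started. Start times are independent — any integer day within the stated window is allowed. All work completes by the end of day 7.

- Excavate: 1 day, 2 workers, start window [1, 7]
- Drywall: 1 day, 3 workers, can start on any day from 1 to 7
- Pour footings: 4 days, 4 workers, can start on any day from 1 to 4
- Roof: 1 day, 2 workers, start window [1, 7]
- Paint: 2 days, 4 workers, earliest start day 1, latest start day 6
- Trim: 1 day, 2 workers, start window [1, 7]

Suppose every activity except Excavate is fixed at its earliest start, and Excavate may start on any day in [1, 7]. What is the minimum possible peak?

Excavate@1: d1:17  d2:8  d3:4  d4:4  d5:0  d6:0  d7:0 → peak 17
Excavate@2: d1:15  d2:10  d3:4  d4:4  d5:0  d6:0  d7:0 → peak 15
Excavate@3: d1:15  d2:8  d3:6  d4:4  d5:0  d6:0  d7:0 → peak 15
Excavate@4: d1:15  d2:8  d3:4  d4:6  d5:0  d6:0  d7:0 → peak 15
Excavate@5: d1:15  d2:8  d3:4  d4:4  d5:2  d6:0  d7:0 → peak 15
Excavate@6: d1:15  d2:8  d3:4  d4:4  d5:0  d6:2  d7:0 → peak 15
Excavate@7: d1:15  d2:8  d3:4  d4:4  d5:0  d6:0  d7:2 → peak 15
Best is Excavate@2, peak 15.

15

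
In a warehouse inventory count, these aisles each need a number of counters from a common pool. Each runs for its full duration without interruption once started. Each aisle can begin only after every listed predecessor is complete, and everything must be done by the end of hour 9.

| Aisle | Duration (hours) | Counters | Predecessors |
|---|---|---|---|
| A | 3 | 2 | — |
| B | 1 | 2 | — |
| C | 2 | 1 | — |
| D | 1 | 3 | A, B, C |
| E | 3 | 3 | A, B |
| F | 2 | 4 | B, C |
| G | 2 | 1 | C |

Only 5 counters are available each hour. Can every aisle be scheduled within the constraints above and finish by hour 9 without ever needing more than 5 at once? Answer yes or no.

yes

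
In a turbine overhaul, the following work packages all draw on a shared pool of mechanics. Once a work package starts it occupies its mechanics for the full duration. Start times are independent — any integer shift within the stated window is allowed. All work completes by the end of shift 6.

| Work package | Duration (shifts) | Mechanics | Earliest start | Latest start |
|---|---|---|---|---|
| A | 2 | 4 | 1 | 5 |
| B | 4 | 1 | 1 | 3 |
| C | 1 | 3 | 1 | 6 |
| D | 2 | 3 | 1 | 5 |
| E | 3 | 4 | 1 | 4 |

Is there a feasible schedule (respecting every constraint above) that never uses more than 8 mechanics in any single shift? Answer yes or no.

Schedule A@1, B@1, C@3, D@5, E@4: s1:5  s2:5  s3:4  s4:5  s5:7  s6:7 — peak 7 ≤ 8.

yes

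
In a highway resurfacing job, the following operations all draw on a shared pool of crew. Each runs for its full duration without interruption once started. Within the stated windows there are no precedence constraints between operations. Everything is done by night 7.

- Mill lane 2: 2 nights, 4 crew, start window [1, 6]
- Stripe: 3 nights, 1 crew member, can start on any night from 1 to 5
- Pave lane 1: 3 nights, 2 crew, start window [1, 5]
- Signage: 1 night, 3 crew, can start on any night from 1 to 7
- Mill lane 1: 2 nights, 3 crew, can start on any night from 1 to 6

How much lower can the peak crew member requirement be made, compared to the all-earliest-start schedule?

8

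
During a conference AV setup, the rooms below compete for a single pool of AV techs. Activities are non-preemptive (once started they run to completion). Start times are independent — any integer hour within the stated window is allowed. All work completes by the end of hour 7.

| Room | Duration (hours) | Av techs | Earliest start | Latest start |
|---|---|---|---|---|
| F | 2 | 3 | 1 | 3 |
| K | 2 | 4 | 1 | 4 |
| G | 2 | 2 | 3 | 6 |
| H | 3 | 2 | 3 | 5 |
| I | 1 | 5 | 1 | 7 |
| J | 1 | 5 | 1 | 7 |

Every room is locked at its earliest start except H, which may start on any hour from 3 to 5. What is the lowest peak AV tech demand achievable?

17

H@3: h1:17  h2:7  h3:4  h4:4  h5:2  h6:0  h7:0 → peak 17
H@4: h1:17  h2:7  h3:2  h4:4  h5:2  h6:2  h7:0 → peak 17
H@5: h1:17  h2:7  h3:2  h4:2  h5:2  h6:2  h7:2 → peak 17
Best is H@3, peak 17.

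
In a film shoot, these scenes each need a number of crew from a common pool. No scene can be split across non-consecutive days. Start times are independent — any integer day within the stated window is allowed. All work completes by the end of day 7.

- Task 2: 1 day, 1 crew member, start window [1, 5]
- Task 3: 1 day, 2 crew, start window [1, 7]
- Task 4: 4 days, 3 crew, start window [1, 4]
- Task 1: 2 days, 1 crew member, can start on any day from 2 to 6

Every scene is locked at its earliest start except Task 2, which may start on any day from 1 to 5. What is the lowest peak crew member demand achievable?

Task 2@1: d1:6  d2:4  d3:4  d4:3  d5:0  d6:0  d7:0 → peak 6
Task 2@2: d1:5  d2:5  d3:4  d4:3  d5:0  d6:0  d7:0 → peak 5
Task 2@3: d1:5  d2:4  d3:5  d4:3  d5:0  d6:0  d7:0 → peak 5
Task 2@4: d1:5  d2:4  d3:4  d4:4  d5:0  d6:0  d7:0 → peak 5
Task 2@5: d1:5  d2:4  d3:4  d4:3  d5:1  d6:0  d7:0 → peak 5
Best is Task 2@2, peak 5.

5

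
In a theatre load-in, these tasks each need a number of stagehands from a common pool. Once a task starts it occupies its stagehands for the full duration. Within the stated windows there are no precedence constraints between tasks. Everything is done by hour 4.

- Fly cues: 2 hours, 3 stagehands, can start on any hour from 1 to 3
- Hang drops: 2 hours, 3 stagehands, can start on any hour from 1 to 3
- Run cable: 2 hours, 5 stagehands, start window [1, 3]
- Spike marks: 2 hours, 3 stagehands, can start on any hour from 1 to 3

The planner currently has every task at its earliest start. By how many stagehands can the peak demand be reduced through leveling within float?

Early-start peak: h1:14  h2:14  h3:0  h4:0 ⇒ 14.
Leveled (Fly cues@1, Hang drops@1, Run cable@3, Spike marks@3): h1:6  h2:6  h3:8  h4:8 ⇒ 8.
Reduction 14 − 8 = 6.

6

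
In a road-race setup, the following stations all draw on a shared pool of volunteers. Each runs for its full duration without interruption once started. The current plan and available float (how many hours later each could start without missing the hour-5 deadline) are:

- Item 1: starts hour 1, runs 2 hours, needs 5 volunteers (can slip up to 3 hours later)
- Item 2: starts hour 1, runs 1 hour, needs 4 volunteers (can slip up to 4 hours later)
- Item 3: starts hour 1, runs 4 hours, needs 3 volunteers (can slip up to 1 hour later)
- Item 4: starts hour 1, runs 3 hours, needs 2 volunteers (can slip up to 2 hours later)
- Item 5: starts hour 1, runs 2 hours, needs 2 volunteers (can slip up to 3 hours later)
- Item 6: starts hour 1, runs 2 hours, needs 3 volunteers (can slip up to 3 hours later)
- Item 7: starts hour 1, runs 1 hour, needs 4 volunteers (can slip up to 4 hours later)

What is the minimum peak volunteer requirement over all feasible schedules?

Early-start (Item 1@1, Item 2@1, Item 3@1, Item 4@1, Item 5@1, Item 6@1, Item 7@1) gives peak 23: h1:23  h2:15  h3:5  h4:3  h5:0.
Shift Item 3→2, Item 4→2, Item 5→3, Item 6→3, Item 7→5.
Schedule Item 1@1, Item 2@1, Item 3@2, Item 4@2, Item 5@3, Item 6@3, Item 7@5: h1:9  h2:10  h3:10  h4:10  h5:7 — peak 10.
Total volunteer-hours = 46 over 5 hours ⇒ peak ≥ ⌈46/5⌉ = 10, so 10 is optimal.

10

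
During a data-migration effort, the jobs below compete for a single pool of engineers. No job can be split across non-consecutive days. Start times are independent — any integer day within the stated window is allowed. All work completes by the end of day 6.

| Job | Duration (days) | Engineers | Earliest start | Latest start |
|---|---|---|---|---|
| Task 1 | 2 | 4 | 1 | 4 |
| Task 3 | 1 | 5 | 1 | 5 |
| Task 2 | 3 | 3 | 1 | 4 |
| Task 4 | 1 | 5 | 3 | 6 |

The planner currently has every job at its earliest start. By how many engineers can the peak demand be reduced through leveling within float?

5

Early-start peak: d1:12  d2:7  d3:8  d4:0  d5:0  d6:0 ⇒ 12.
Leveled (Task 1@1, Task 3@4, Task 2@1, Task 4@5): d1:7  d2:7  d3:3  d4:5  d5:5  d6:0 ⇒ 7.
Reduction 12 − 7 = 5.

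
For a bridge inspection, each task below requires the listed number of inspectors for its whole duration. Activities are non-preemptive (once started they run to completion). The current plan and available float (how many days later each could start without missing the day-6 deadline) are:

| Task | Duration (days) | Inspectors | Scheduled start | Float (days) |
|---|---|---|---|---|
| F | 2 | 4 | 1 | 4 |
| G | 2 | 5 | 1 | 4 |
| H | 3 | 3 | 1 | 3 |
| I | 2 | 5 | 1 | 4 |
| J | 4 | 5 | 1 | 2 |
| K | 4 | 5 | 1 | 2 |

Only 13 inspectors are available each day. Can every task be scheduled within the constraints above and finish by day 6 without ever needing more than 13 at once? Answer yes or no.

no

The minimum achievable peak is 14; 13 < 14, so no feasible schedule stays within the cap.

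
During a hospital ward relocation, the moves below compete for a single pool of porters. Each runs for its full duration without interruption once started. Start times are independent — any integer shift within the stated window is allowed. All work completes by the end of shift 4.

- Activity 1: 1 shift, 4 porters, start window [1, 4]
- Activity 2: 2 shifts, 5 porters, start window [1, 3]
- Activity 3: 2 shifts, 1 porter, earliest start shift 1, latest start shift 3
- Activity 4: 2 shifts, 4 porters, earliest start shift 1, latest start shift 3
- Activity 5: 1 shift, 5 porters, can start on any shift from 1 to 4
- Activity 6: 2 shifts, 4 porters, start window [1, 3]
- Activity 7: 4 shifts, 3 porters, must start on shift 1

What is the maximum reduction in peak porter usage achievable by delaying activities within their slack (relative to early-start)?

Early-start peak: s1:26  s2:17  s3:3  s4:3 ⇒ 26.
Leveled (Activity 1@1, Activity 2@1, Activity 3@1, Activity 4@2, Activity 5@4, Activity 6@3, Activity 7@1): s1:13  s2:13  s3:11  s4:12 ⇒ 13.
Reduction 26 − 13 = 13.

13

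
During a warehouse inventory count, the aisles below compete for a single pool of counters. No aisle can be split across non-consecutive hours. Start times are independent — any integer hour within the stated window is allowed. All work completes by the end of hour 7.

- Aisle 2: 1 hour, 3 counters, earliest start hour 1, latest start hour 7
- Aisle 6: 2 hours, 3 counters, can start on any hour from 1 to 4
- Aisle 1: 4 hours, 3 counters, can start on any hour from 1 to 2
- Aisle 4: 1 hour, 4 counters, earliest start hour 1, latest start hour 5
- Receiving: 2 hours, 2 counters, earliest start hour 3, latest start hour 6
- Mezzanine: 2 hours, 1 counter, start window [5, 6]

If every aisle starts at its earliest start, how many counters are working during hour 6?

1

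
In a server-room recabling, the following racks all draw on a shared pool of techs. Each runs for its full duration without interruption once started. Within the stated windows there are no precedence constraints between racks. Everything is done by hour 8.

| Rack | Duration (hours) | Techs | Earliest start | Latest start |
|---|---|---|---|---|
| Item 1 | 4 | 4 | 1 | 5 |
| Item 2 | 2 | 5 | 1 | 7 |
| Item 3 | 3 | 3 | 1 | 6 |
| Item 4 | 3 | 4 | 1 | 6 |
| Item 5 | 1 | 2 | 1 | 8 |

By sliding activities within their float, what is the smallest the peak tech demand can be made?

Early-start (Item 1@1, Item 2@1, Item 3@1, Item 4@1, Item 5@1) gives peak 18: h1:18  h2:16  h3:11  h4:4  h5:0  h6:0  h7:0  h8:0.
Shift Item 2→5, Item 3→4, Item 5→7.
Schedule Item 1@1, Item 2@5, Item 3@4, Item 4@1, Item 5@7: h1:8  h2:8  h3:8  h4:7  h5:8  h6:8  h7:2  h8:0 — peak 8.

8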